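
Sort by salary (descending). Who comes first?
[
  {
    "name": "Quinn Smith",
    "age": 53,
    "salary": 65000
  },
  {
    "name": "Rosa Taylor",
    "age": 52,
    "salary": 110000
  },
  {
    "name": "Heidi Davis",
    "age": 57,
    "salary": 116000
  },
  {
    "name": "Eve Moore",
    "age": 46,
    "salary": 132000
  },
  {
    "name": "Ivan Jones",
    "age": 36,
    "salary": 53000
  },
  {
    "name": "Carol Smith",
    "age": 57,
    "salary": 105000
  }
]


Sort by: salary (descending)

Sorted order:
  1. Eve Moore (salary = 132000)
  2. Heidi Davis (salary = 116000)
  3. Rosa Taylor (salary = 110000)
  4. Carol Smith (salary = 105000)
  5. Quinn Smith (salary = 65000)
  6. Ivan Jones (salary = 53000)

First: Eve Moore

Eve Moore


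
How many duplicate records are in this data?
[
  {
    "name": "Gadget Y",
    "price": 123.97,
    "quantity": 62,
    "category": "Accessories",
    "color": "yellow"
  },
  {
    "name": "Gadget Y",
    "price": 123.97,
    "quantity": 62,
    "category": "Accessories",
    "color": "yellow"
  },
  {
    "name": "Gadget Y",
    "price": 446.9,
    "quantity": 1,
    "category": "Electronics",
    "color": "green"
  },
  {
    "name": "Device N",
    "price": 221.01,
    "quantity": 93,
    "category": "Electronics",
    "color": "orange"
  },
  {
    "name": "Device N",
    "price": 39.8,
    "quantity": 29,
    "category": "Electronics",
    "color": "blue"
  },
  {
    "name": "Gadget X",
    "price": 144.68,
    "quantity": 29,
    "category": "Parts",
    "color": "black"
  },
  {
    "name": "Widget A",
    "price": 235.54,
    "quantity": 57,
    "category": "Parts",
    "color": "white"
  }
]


Checking 7 records for duplicates:

  Row 1: Gadget Y ($123.97, qty 62)
  Row 2: Gadget Y ($123.97, qty 62) <-- DUPLICATE
  Row 3: Gadget Y ($446.9, qty 1)
  Row 4: Device N ($221.01, qty 93)
  Row 5: Device N ($39.8, qty 29)
  Row 6: Gadget X ($144.68, qty 29)
  Row 7: Widget A ($235.54, qty 57)

Duplicates found: 1
Unique records: 6

1 duplicates, 6 unique


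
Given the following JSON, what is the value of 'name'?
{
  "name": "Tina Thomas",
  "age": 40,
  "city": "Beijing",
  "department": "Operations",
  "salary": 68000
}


Looking up field 'name'
Value: Tina Thomas

Tina Thomas


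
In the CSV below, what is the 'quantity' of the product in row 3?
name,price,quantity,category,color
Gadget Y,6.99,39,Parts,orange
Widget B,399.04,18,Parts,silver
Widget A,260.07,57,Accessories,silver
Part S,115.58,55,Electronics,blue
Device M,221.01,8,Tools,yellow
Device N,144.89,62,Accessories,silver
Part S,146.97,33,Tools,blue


Query: Row 3 ('Widget A'), column 'quantity'
Value: 57

57


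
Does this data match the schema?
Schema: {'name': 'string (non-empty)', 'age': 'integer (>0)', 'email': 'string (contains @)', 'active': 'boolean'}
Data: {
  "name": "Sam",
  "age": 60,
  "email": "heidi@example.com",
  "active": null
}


Validating each field against schema:
  name: OK (non-empty string)
  age: OK (positive integer)
  email: OK (string with @)
  active: FAIL (null is not a boolean)

Result: INVALID (1 error: active)

INVALID (1 error: active)


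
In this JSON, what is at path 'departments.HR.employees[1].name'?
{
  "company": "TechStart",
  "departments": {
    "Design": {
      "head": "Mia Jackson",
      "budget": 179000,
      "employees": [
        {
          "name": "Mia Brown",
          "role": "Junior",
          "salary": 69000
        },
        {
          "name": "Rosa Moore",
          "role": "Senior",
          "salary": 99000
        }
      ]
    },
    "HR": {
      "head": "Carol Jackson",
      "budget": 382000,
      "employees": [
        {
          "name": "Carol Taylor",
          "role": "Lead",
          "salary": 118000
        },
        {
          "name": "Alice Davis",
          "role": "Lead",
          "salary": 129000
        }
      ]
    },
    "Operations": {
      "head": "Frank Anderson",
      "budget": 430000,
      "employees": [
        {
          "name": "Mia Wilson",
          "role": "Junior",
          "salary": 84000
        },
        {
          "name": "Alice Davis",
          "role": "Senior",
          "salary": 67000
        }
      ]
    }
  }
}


Path: departments.HR.employees[1].name

Navigate:
  -> departments
  -> HR
  -> employees[1].name = 'Alice Davis'

Alice Davis


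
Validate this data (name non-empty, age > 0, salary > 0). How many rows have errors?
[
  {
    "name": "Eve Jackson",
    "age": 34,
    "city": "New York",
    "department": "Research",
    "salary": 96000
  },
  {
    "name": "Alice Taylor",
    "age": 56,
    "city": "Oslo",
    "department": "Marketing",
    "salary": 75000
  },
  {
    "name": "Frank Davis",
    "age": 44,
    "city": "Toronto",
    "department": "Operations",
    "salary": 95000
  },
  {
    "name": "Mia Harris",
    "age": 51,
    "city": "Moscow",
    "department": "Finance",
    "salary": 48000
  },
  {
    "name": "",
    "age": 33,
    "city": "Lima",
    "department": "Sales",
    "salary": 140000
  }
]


Validating 5 records:
Rules: name non-empty, age > 0, salary > 0

  Row 1 (Eve Jackson): OK
  Row 2 (Alice Taylor): OK
  Row 3 (Frank Davis): OK
  Row 4 (Mia Harris): OK
  Row 5 (???): empty name

Total errors: 1

1 errors


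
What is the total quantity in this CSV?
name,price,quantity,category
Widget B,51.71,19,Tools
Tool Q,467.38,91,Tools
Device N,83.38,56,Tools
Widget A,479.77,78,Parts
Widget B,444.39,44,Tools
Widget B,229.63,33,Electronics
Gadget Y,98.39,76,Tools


Computing total quantity:
Values: [19, 91, 56, 78, 44, 33, 76]
Sum = 397

397


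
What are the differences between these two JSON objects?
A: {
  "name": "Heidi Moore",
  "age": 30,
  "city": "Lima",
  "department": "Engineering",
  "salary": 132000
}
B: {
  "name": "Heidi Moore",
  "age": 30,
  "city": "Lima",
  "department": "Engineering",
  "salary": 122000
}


Comparing each field (in key order):
  name: same
  age: same
  city: same
  department: same
  salary: DIFFERENT
Differences:
  salary: 132000 -> 122000

1 field(s) changed

1 change: salary


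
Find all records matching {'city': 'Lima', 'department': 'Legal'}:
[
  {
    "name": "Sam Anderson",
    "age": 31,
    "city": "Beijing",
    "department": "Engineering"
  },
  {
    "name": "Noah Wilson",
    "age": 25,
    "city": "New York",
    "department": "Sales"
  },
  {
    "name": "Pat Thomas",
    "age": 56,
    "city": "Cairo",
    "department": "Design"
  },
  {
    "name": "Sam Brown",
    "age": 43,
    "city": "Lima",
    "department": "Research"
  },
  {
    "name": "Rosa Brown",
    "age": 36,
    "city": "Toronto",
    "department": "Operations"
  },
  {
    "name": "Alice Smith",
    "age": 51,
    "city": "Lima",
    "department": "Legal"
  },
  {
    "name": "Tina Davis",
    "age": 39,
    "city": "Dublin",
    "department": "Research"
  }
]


Search criteria: {'city': 'Lima', 'department': 'Legal'}

Checking 7 records:
  Sam Anderson: {city: Beijing, department: Engineering}
  Noah Wilson: {city: New York, department: Sales}
  Pat Thomas: {city: Cairo, department: Design}
  Sam Brown: {city: Lima, department: Research}
  Rosa Brown: {city: Toronto, department: Operations}
  Alice Smith: {city: Lima, department: Legal} <-- MATCH
  Tina Davis: {city: Dublin, department: Research}

Matches: ["Alice Smith"]

["Alice Smith"]


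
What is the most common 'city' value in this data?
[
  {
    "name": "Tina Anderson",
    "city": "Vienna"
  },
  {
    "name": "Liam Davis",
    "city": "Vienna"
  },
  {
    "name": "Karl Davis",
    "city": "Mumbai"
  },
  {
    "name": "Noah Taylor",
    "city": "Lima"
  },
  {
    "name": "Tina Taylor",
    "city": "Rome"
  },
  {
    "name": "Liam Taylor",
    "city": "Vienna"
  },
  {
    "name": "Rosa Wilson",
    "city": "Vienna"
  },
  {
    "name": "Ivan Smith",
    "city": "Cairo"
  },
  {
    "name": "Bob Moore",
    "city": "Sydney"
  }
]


Counting 'city' values across 9 records:

  Vienna: 4 ####
  Mumbai: 1 #
  Lima: 1 #
  Rome: 1 #
  Cairo: 1 #
  Sydney: 1 #

Most common: Vienna (4 times)

Vienna (4 times)


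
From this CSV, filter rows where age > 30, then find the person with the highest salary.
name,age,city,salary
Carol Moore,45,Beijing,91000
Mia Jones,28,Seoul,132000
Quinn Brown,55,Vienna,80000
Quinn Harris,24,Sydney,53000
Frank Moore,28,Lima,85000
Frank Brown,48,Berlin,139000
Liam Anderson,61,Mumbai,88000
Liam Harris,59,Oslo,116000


Filter: age > 30
Sort by: salary (descending)

Filtered records (5):
  Frank Brown, age 48, salary $139000
  Liam Harris, age 59, salary $116000
  Carol Moore, age 45, salary $91000
  Liam Anderson, age 61, salary $88000
  Quinn Brown, age 55, salary $80000

Highest salary: Frank Brown ($139000)

Frank Brown


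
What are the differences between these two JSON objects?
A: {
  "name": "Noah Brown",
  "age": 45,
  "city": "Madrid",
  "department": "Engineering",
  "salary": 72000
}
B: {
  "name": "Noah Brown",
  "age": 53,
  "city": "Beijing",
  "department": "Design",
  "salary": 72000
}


Comparing each field (in key order):
  name: same
  age: DIFFERENT
  city: DIFFERENT
  department: DIFFERENT
  salary: same
Differences:
  age: 45 -> 53
  city: Madrid -> Beijing
  department: Engineering -> Design

3 field(s) changed

3 changes: age, city, department


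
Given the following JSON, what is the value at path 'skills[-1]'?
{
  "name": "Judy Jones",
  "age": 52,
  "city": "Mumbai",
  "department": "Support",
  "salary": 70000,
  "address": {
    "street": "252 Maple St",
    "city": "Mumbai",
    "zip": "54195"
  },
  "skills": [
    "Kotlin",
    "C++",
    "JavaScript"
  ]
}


Query: skills[-1]
Path: skills -> last element
Value: JavaScript

JavaScript


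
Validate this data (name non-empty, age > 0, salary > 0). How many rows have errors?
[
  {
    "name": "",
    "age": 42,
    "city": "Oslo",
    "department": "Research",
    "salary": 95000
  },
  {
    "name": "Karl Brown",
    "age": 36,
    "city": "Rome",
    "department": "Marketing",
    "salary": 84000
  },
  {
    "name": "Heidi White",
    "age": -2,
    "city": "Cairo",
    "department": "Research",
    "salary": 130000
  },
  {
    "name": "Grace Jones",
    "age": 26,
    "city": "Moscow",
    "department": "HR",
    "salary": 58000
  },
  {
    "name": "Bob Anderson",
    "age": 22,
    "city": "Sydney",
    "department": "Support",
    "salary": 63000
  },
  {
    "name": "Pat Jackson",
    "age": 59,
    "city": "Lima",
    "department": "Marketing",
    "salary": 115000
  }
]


Validating 6 records:
Rules: name non-empty, age > 0, salary > 0

  Row 1 (???): empty name
  Row 2 (Karl Brown): OK
  Row 3 (Heidi White): negative age: -2
  Row 4 (Grace Jones): OK
  Row 5 (Bob Anderson): OK
  Row 6 (Pat Jackson): OK

Total errors: 2

2 errors


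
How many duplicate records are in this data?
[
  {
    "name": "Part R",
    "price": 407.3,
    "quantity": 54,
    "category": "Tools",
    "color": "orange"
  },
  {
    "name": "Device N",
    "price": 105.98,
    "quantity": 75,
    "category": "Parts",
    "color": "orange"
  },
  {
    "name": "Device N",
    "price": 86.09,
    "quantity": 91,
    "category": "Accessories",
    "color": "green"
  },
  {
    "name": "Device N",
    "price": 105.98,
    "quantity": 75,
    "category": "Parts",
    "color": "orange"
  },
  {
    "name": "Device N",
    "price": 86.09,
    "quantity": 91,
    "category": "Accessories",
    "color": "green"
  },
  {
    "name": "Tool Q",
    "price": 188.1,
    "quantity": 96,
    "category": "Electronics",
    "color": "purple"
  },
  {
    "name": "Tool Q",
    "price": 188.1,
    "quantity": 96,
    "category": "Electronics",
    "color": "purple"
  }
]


Checking 7 records for duplicates:

  Row 1: Part R ($407.3, qty 54)
  Row 2: Device N ($105.98, qty 75)
  Row 3: Device N ($86.09, qty 91)
  Row 4: Device N ($105.98, qty 75) <-- DUPLICATE
  Row 5: Device N ($86.09, qty 91) <-- DUPLICATE
  Row 6: Tool Q ($188.1, qty 96)
  Row 7: Tool Q ($188.1, qty 96) <-- DUPLICATE

Duplicates found: 3
Unique records: 4

3 duplicates, 4 unique


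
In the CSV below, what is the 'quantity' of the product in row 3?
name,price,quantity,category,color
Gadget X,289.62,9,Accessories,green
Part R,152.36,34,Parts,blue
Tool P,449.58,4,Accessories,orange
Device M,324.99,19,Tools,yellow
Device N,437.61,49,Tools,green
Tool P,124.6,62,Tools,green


Query: Row 3 ('Tool P'), column 'quantity'
Value: 4

4


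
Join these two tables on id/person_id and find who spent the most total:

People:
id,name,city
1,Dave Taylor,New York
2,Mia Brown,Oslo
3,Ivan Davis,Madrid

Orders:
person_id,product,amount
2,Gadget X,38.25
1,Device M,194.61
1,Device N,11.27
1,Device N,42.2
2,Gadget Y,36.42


Join on: people.id = orders.person_id

Joined rows:
  Mia Brown (Oslo) bought Gadget X for $38.25
  Dave Taylor (New York) bought Device M for $194.61
  Dave Taylor (New York) bought Device N for $11.27
  Dave Taylor (New York) bought Device N for $42.2
  Mia Brown (Oslo) bought Gadget Y for $36.42

Total per person:
  Dave Taylor: $248.08
  Mia Brown: $74.67

Top spender: Dave Taylor ($248.08)

Dave Taylor ($248.08)


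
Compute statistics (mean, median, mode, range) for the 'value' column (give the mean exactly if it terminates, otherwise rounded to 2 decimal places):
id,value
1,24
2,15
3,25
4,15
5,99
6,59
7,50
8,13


Data: [24, 15, 25, 15, 99, 59, 50, 13]
Count: 8
Sum: 300
Mean: 300/8 = 37.5
Sorted: [13, 15, 15, 24, 25, 50, 59, 99]
Median: 24.5
Mode: 15 (2 times)
Range: 99 - 13 = 86
Min: 13, Max: 99

mean=37.5, median=24.5, mode=15, range=86


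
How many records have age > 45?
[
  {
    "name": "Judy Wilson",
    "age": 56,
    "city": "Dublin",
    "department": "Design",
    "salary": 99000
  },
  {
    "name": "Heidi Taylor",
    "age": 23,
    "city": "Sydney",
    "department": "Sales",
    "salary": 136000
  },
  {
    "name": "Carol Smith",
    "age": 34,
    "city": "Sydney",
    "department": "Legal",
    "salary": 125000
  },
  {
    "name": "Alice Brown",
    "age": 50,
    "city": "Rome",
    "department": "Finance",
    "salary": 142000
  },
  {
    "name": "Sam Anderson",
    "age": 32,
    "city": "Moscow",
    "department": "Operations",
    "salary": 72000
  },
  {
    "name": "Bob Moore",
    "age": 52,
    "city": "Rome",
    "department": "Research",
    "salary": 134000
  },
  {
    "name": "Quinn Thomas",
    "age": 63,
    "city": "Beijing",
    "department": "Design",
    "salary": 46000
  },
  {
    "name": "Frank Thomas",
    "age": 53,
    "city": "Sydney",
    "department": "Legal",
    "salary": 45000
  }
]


Data: 8 records
Condition: age > 45

Checking each record:
  Judy Wilson: 56 MATCH
  Heidi Taylor: 23
  Carol Smith: 34
  Alice Brown: 50 MATCH
  Sam Anderson: 32
  Bob Moore: 52 MATCH
  Quinn Thomas: 63 MATCH
  Frank Thomas: 53 MATCH

Count: 5

5


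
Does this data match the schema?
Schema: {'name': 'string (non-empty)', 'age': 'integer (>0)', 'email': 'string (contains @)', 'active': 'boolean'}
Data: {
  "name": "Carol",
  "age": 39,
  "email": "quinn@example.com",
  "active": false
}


Validating each field against schema:
  name: OK (non-empty string)
  age: OK (positive integer)
  email: OK (string with @)
  active: OK (boolean)

Result: VALID

VALID


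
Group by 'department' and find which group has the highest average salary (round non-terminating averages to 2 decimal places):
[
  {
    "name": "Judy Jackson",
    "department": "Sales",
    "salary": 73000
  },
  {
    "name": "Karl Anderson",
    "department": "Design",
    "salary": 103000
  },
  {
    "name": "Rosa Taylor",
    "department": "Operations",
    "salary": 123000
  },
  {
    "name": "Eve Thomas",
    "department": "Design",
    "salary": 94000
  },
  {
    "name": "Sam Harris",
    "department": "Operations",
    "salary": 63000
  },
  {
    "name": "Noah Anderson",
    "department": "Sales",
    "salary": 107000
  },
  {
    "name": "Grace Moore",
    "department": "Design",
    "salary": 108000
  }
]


Group by: department

Groups:
  Design: 3 people, avg salary = 305000/3 ≈ $101666.67
  Operations: 2 people, avg salary = 186000/2 = $93000
  Sales: 2 people, avg salary = 180000/2 = $90000

Highest average salary: Design (≈$101666.67)

Design (≈$101666.67)


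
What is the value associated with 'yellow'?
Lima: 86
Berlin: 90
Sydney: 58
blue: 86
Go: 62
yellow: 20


Looking up key 'yellow'
Value: 20

20


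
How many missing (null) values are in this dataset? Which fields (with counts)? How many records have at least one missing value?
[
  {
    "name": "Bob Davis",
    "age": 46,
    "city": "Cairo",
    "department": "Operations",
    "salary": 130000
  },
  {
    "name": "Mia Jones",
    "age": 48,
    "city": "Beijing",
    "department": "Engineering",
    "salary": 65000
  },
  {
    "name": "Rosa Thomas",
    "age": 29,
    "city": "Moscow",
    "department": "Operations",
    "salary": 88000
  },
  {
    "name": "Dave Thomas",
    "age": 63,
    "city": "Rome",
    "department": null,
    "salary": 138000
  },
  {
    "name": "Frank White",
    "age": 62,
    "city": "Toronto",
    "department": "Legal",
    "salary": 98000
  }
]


Checking for missing (null) values in 5 records:

  Bob Davis: complete
  Mia Jones: complete
  Rosa Thomas: complete
  Dave Thomas: department
  Frank White: complete

Per field:
  name: 0 missing
  age: 0 missing
  city: 0 missing
  department: 1 missing
  salary: 0 missing

Total missing values: 1
Records with any missing: 1

1 missing values (department: 1); 1 incomplete records


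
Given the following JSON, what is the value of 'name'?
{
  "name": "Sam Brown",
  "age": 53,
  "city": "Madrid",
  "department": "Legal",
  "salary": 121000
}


Looking up field 'name'
Value: Sam Brown

Sam Brown


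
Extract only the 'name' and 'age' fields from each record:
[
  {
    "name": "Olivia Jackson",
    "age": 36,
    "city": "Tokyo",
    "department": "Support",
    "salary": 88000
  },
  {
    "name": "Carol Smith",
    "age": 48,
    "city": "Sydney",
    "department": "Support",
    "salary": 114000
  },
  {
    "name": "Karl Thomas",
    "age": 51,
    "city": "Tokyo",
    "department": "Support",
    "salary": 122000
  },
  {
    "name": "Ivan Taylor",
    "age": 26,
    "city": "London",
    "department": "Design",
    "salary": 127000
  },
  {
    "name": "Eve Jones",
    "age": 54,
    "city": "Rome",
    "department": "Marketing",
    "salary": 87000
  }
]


Original: 5 records with fields: name, age, city, department, salary
Keep: ['name', 'age']
Drop: ['city', 'department', 'salary']
Result: 5 records, 2 fields each

[
  {
    "name": "Olivia Jackson",
    "age": 36
  },
  {
    "name": "Carol Smith",
    "age": 48
  },
  {
    "name": "Karl Thomas",
    "age": 51
  },
  {
    "name": "Ivan Taylor",
    "age": 26
  },
  {
    "name": "Eve Jones",
    "age": 54
  }
]


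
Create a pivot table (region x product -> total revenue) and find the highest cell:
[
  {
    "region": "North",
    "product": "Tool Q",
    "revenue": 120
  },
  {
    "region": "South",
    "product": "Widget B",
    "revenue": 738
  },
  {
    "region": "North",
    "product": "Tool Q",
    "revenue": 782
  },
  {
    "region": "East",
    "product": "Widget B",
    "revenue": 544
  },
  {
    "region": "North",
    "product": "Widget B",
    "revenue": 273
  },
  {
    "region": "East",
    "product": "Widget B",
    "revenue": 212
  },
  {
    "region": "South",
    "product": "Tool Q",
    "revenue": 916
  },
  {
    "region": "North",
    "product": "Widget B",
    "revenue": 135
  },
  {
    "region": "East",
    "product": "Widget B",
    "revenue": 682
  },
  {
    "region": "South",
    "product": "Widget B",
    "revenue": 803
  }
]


Pivot: region (rows) x product (columns) -> total revenue

     Tool Q        Widget B    
East             0          1438  
North          902           408  
South          916          1541  

Highest: South / Widget B = $1541

South / Widget B = $1541


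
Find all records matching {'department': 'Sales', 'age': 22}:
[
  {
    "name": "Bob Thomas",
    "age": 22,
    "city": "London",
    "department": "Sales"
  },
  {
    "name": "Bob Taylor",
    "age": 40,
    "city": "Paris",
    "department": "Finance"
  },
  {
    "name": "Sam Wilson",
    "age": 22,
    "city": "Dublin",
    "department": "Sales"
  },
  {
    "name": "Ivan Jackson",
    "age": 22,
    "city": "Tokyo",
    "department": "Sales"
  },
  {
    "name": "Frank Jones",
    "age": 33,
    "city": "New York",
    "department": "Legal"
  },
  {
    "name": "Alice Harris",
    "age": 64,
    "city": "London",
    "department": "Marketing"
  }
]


Search criteria: {'department': 'Sales', 'age': 22}

Checking 6 records:
  Bob Thomas: {department: Sales, age: 22} <-- MATCH
  Bob Taylor: {department: Finance, age: 40}
  Sam Wilson: {department: Sales, age: 22} <-- MATCH
  Ivan Jackson: {department: Sales, age: 22} <-- MATCH
  Frank Jones: {department: Legal, age: 33}
  Alice Harris: {department: Marketing, age: 64}

Matches: ["Bob Thomas", "Sam Wilson", "Ivan Jackson"]

["Bob Thomas", "Sam Wilson", "Ivan Jackson"]


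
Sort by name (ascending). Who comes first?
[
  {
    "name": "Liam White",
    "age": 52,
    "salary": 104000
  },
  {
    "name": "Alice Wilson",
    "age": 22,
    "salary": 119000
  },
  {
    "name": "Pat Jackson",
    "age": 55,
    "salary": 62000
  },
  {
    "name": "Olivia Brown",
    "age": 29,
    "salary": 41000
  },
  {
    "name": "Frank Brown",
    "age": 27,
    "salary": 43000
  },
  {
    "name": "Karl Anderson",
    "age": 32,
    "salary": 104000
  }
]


Sort by: name (ascending)

Sorted order:
  1. Alice Wilson (name = Alice Wilson)
  2. Frank Brown (name = Frank Brown)
  3. Karl Anderson (name = Karl Anderson)
  4. Liam White (name = Liam White)
  5. Olivia Brown (name = Olivia Brown)
  6. Pat Jackson (name = Pat Jackson)

First: Alice Wilson

Alice Wilson


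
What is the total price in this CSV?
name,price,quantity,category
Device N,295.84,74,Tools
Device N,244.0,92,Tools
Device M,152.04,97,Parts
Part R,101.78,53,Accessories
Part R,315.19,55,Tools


Computing total price:
Values: [295.84, 244.0, 152.04, 101.78, 315.19]
Sum = 1108.85

1108.85


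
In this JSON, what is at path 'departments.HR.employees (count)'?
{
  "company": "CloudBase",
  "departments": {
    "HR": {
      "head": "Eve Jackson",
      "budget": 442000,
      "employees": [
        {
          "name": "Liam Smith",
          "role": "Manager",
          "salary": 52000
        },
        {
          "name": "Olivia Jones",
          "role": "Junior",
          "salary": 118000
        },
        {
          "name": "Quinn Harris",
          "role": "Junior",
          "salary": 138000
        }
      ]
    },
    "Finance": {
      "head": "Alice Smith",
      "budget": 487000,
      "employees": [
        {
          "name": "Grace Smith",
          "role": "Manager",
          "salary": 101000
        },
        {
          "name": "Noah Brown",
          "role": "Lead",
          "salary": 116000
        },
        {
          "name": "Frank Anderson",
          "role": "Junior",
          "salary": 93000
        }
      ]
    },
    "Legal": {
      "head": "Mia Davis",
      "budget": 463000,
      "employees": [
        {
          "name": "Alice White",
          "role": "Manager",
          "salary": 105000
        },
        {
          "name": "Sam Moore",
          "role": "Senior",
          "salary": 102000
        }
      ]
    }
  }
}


Path: departments.HR.employees (count)

Navigate:
  -> departments
  -> HR
  -> employees (array, length 3)

3


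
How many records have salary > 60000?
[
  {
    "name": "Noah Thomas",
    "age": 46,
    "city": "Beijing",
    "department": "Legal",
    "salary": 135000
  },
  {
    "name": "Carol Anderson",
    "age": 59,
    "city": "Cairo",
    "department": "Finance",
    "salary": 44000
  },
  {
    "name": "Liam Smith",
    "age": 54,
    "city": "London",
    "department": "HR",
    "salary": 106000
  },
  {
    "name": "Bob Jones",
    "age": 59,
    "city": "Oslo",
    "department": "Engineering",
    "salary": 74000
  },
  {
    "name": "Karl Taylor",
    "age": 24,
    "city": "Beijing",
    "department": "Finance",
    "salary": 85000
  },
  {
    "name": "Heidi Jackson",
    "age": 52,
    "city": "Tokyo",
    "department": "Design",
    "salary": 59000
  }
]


Data: 6 records
Condition: salary > 60000

Checking each record:
  Noah Thomas: 135000 MATCH
  Carol Anderson: 44000
  Liam Smith: 106000 MATCH
  Bob Jones: 74000 MATCH
  Karl Taylor: 85000 MATCH
  Heidi Jackson: 59000

Count: 4

4


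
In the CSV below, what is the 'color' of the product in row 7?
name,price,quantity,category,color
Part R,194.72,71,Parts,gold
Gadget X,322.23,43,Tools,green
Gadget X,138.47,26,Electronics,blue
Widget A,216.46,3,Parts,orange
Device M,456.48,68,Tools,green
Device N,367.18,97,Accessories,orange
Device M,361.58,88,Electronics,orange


Query: Row 7 ('Device M'), column 'color'
Value: orange

orange


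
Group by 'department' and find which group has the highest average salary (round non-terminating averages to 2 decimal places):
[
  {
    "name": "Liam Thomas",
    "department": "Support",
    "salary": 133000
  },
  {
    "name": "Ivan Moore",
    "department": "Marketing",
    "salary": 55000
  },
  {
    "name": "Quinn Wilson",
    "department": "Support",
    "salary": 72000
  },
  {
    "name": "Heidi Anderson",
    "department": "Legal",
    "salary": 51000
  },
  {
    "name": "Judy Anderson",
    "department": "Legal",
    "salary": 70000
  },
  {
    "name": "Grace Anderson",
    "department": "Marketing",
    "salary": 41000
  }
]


Group by: department

Groups:
  Legal: 2 people, avg salary = 121000/2 = $60500
  Marketing: 2 people, avg salary = 96000/2 = $48000
  Support: 2 people, avg salary = 205000/2 = $102500

Highest average salary: Support ($102500)

Support ($102500)


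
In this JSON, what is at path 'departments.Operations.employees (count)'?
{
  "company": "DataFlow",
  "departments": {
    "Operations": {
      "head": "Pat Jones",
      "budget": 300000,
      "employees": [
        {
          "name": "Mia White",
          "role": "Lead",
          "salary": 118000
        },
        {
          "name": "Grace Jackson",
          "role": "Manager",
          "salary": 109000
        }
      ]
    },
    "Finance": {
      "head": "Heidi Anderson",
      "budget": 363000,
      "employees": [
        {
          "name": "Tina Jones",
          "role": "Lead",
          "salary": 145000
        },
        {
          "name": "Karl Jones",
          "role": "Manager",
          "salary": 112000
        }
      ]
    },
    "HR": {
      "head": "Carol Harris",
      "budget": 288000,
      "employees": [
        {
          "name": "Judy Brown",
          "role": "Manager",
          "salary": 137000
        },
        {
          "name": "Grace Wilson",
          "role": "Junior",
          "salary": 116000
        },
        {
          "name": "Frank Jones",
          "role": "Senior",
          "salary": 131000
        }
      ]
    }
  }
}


Path: departments.Operations.employees (count)

Navigate:
  -> departments
  -> Operations
  -> employees (array, length 2)

2


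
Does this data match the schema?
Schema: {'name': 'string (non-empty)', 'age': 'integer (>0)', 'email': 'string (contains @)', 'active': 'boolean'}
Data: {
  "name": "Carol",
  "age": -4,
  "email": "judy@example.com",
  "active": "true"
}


Validating each field against schema:
  name: OK (non-empty string)
  age: FAIL (-4 is not > 0)
  email: OK (string with @)
  active: FAIL ("true" is not a boolean)

Result: INVALID (2 errors: age, active)

INVALID (2 errors: age, active)


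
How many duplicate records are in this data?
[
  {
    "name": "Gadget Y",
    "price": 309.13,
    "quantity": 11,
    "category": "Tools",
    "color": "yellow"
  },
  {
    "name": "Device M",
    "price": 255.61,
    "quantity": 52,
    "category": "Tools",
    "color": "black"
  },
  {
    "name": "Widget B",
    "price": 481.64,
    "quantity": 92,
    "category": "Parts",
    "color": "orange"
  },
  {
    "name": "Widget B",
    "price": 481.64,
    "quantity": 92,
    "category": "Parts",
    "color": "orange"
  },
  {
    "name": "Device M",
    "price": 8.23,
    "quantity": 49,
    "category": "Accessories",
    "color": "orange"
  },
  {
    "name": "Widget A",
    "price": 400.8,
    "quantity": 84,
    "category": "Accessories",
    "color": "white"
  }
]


Checking 6 records for duplicates:

  Row 1: Gadget Y ($309.13, qty 11)
  Row 2: Device M ($255.61, qty 52)
  Row 3: Widget B ($481.64, qty 92)
  Row 4: Widget B ($481.64, qty 92) <-- DUPLICATE
  Row 5: Device M ($8.23, qty 49)
  Row 6: Widget A ($400.8, qty 84)

Duplicates found: 1
Unique records: 5

1 duplicates, 5 unique


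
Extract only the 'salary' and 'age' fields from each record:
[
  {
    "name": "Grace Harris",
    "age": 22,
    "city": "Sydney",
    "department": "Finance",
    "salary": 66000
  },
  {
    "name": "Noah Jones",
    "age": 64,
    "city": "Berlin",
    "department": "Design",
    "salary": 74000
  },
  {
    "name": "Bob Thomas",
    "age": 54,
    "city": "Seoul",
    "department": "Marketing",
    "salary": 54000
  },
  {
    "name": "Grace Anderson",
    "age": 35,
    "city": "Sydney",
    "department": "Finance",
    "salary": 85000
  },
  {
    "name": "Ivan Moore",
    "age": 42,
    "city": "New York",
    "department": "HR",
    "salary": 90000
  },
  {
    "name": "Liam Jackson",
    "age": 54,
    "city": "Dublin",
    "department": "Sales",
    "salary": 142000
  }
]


Original: 6 records with fields: name, age, city, department, salary
Keep: ['salary', 'age']
Drop: ['name', 'city', 'department']
Result: 6 records, 2 fields each

[
  {
    "salary": 66000,
    "age": 22
  },
  {
    "salary": 74000,
    "age": 64
  },
  {
    "salary": 54000,
    "age": 54
  },
  {
    "salary": 85000,
    "age": 35
  },
  {
    "salary": 90000,
    "age": 42
  },
  {
    "salary": 142000,
    "age": 54
  }
]


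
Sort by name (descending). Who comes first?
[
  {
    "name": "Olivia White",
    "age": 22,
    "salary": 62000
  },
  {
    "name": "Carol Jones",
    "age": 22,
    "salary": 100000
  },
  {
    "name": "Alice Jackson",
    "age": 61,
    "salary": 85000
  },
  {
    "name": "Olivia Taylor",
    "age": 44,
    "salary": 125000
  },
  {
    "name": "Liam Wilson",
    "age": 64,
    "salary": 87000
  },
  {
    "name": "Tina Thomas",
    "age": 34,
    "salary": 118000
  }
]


Sort by: name (descending)

Sorted order:
  1. Tina Thomas (name = Tina Thomas)
  2. Olivia White (name = Olivia White)
  3. Olivia Taylor (name = Olivia Taylor)
  4. Liam Wilson (name = Liam Wilson)
  5. Carol Jones (name = Carol Jones)
  6. Alice Jackson (name = Alice Jackson)

First: Tina Thomas

Tina Thomas


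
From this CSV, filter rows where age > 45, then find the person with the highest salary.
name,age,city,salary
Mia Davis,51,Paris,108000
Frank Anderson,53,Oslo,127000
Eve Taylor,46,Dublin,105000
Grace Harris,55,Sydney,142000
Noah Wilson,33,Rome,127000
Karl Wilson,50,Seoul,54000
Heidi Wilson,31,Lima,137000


Filter: age > 45
Sort by: salary (descending)

Filtered records (5):
  Grace Harris, age 55, salary $142000
  Frank Anderson, age 53, salary $127000
  Mia Davis, age 51, salary $108000
  Eve Taylor, age 46, salary $105000
  Karl Wilson, age 50, salary $54000

Highest salary: Grace Harris ($142000)

Grace Harris


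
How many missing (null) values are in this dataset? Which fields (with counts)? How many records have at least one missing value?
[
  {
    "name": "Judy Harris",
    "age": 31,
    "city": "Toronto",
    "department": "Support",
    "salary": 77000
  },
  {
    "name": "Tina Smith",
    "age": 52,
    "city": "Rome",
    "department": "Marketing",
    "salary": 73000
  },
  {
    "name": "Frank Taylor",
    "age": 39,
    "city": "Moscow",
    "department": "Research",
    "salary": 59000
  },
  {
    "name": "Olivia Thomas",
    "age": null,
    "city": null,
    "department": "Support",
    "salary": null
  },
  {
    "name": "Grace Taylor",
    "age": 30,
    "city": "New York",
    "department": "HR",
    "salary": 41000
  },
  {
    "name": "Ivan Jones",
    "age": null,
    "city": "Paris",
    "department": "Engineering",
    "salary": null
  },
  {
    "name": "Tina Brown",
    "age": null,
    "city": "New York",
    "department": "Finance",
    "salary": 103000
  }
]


Checking for missing (null) values in 7 records:

  Judy Harris: complete
  Tina Smith: complete
  Frank Taylor: complete
  Olivia Thomas: age, city, salary
  Grace Taylor: complete
  Ivan Jones: age, salary
  Tina Brown: age

Per field:
  name: 0 missing
  age: 3 missing
  city: 1 missing
  department: 0 missing
  salary: 2 missing

Total missing values: 6
Records with any missing: 3

6 missing values (age: 3, city: 1, salary: 2); 3 incomplete records


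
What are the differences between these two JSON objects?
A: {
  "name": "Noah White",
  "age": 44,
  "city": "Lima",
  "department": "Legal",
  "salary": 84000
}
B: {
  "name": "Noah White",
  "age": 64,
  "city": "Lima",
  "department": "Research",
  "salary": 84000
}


Comparing each field (in key order):
  name: same
  age: DIFFERENT
  city: same
  department: DIFFERENT
  salary: same
Differences:
  age: 44 -> 64
  department: Legal -> Research

2 field(s) changed

2 changes: age, department


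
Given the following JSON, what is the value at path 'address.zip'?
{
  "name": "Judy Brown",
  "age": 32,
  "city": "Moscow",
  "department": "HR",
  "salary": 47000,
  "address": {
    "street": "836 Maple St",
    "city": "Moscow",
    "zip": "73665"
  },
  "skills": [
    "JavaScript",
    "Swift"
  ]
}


Query: address.zip
Path: address -> zip
Value: 73665

73665


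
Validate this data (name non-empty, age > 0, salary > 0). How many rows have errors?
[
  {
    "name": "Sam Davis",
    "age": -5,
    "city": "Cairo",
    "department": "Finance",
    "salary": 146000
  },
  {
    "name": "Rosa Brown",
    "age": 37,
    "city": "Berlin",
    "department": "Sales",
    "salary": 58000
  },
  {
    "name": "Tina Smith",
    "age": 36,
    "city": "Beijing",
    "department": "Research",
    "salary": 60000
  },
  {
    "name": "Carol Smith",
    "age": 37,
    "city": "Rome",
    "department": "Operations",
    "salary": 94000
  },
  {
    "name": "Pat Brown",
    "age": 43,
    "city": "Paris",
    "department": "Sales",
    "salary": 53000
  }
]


Validating 5 records:
Rules: name non-empty, age > 0, salary > 0

  Row 1 (Sam Davis): negative age: -5
  Row 2 (Rosa Brown): OK
  Row 3 (Tina Smith): OK
  Row 4 (Carol Smith): OK
  Row 5 (Pat Brown): OK

Total errors: 1

1 errors


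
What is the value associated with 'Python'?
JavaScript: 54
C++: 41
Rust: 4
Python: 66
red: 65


Looking up key 'Python'
Value: 66

66


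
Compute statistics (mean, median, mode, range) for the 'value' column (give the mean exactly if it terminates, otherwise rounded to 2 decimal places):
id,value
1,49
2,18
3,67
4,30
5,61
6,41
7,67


Data: [49, 18, 67, 30, 61, 41, 67]
Count: 7
Sum: 333
Mean: 333/7 ≈ 47.57 (rounded to 2 decimal places)
Sorted: [18, 30, 41, 49, 61, 67, 67]
Median: 49.0
Mode: 67 (2 times)
Range: 67 - 18 = 49
Min: 18, Max: 67

mean≈47.57, median=49.0, mode=67, range=49


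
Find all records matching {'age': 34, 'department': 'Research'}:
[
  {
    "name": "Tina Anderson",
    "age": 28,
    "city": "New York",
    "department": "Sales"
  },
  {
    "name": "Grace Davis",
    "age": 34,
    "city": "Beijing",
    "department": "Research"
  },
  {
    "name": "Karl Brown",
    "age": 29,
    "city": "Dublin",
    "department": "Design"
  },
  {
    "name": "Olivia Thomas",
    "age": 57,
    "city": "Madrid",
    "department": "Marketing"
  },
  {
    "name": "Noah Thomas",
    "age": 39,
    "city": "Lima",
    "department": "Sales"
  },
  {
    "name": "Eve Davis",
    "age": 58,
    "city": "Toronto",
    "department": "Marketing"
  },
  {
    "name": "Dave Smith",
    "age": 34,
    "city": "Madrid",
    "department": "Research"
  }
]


Search criteria: {'age': 34, 'department': 'Research'}

Checking 7 records:
  Tina Anderson: {age: 28, department: Sales}
  Grace Davis: {age: 34, department: Research} <-- MATCH
  Karl Brown: {age: 29, department: Design}
  Olivia Thomas: {age: 57, department: Marketing}
  Noah Thomas: {age: 39, department: Sales}
  Eve Davis: {age: 58, department: Marketing}
  Dave Smith: {age: 34, department: Research} <-- MATCH

Matches: ["Grace Davis", "Dave Smith"]

["Grace Davis", "Dave Smith"]


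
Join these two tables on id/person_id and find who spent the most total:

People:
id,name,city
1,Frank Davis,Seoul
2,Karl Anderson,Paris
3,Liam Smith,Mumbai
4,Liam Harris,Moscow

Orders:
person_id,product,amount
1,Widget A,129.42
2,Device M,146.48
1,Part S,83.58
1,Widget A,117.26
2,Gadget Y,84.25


Join on: people.id = orders.person_id

Joined rows:
  Frank Davis (Seoul) bought Widget A for $129.42
  Karl Anderson (Paris) bought Device M for $146.48
  Frank Davis (Seoul) bought Part S for $83.58
  Frank Davis (Seoul) bought Widget A for $117.26
  Karl Anderson (Paris) bought Gadget Y for $84.25

Total per person:
  Frank Davis: $330.26
  Karl Anderson: $230.73

Top spender: Frank Davis ($330.26)

Frank Davis ($330.26)


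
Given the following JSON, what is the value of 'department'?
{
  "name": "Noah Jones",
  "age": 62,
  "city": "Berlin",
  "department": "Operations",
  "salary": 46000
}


Looking up field 'department'
Value: Operations

Operations


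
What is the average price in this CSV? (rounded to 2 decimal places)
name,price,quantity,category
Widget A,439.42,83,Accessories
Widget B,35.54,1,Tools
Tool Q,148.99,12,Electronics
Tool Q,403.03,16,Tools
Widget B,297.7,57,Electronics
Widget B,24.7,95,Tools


Computing average price:
Values: [439.42, 35.54, 148.99, 403.03, 297.7, 24.7]
Sum = 1349.38
Count = 6
Average = 1349.38/6 ≈ 224.90 (rounded to 2 decimal places)

224.90


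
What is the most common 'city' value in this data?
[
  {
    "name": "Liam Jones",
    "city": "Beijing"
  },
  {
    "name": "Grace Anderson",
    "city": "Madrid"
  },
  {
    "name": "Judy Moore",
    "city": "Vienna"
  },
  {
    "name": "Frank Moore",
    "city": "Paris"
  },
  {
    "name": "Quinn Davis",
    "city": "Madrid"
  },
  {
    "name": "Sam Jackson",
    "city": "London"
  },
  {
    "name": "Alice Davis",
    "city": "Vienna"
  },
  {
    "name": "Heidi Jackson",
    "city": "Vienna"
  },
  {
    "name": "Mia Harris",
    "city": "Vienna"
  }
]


Counting 'city' values across 9 records:

  Vienna: 4 ####
  Madrid: 2 ##
  Beijing: 1 #
  Paris: 1 #
  London: 1 #

Most common: Vienna (4 times)

Vienna (4 times)


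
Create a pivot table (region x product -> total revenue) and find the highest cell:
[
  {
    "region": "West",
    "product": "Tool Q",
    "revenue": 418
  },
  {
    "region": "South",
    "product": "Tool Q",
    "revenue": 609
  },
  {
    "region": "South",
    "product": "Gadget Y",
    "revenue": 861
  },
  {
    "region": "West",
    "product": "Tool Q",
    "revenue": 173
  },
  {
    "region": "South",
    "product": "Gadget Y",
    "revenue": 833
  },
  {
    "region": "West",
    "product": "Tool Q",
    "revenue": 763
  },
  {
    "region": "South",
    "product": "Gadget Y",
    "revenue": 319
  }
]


Pivot: region (rows) x product (columns) -> total revenue

     Gadget Y      Tool Q      
South         2013           609  
West             0          1354  

Highest: South / Gadget Y = $2013

South / Gadget Y = $2013


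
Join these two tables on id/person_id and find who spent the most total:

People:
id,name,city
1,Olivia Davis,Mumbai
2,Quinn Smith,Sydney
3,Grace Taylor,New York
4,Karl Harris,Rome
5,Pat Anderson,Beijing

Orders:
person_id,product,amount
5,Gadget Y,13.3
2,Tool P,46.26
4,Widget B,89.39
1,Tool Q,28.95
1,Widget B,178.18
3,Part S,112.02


Join on: people.id = orders.person_id

Joined rows:
  Pat Anderson (Beijing) bought Gadget Y for $13.3
  Quinn Smith (Sydney) bought Tool P for $46.26
  Karl Harris (Rome) bought Widget B for $89.39
  Olivia Davis (Mumbai) bought Tool Q for $28.95
  Olivia Davis (Mumbai) bought Widget B for $178.18
  Grace Taylor (New York) bought Part S for $112.02

Total per person:
  Olivia Davis: $207.13
  Grace Taylor: $112.02
  Karl Harris: $89.39
  Quinn Smith: $46.26
  Pat Anderson: $13.30

Top spender: Olivia Davis ($207.13)

Olivia Davis ($207.13)
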